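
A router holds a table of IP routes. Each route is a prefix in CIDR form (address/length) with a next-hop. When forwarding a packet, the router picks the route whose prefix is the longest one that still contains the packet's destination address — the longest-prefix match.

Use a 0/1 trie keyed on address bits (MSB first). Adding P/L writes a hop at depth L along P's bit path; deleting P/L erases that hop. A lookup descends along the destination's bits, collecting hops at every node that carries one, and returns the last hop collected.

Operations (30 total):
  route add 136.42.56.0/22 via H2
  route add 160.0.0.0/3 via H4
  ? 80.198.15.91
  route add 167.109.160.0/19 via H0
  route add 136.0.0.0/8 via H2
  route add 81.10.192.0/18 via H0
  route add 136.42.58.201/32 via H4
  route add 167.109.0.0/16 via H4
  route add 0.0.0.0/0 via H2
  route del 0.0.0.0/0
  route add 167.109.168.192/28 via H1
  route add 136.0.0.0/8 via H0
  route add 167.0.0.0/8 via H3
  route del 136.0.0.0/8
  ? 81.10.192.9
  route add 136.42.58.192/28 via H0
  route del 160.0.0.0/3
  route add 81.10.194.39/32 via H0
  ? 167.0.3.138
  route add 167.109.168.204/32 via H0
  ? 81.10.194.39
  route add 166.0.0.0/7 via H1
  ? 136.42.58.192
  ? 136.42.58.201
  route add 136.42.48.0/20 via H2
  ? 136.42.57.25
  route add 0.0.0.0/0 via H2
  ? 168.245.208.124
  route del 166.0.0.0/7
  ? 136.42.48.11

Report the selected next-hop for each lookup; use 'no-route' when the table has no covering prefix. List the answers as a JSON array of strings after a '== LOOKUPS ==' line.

Process each operation:
  add 136.42.56.0/22 -> H2 at depth 22
  add 160.0.0.0/3 -> H4 at depth 3
  Q 80.198.15.91: descend ε ; hops seen [∅] ; pick no-route
  add 167.109.160.0/19 -> H0 at depth 19
  add 136.0.0.0/8 -> H2 at depth 8
  add 81.10.192.0/18 -> H0 at depth 18
  add 136.42.58.201/32 -> H4 at depth 32
  add 167.109.0.0/16 -> H4 at depth 16
  add 0.0.0.0/0 -> H2 at depth 0
  - 0.0.0.0/0 clear@0
  add 167.109.168.192/28 -> H1 at depth 28
  add 136.0.0.0/8 -> H0 at depth 8
  add 167.0.0.0/8 -> H3 at depth 8
  - 136.0.0.0/8 clear@8
  Q 81.10.192.9: descend 010100010000101011 ; hops seen [H0] ; pick H0
  add 136.42.58.192/28 -> H0 at depth 28
  - 160.0.0.0/3 clear@3
  add 81.10.194.39/32 -> H0 at depth 32
  Q 167.0.3.138: descend 101001110 ; hops seen [H3] ; pick H3
  add 167.109.168.204/32 -> H0 at depth 32
  Q 81.10.194.39: descend 01010001000010101100001000100111 ; hops seen [H0,H0] ; pick H0
  add 166.0.0.0/7 -> H1 at depth 7
  Q 136.42.58.192: descend 1000100000101010001110101100 ; hops seen [H2,H0] ; pick H0
  Q 136.42.58.201: descend 10001000001010100011101011001001 ; hops seen [H2,H0,H4] ; pick H4
  add 136.42.48.0/20 -> H2 at depth 20
  Q 136.42.57.25: descend 1000100000101010001110 ; hops seen [H2,H2] ; pick H2
  add 0.0.0.0/0 -> H2 at depth 0
  Q 168.245.208.124: descend 1010 ; hops seen [H2] ; pick H2
  - 166.0.0.0/7 clear@7
  Q 136.42.48.11: descend 10001000001010100011 ; hops seen [H2,H2] ; pick H2

== LOOKUPS ==
["no-route","H0","H3","H0","H0","H4","H2","H2","H2"]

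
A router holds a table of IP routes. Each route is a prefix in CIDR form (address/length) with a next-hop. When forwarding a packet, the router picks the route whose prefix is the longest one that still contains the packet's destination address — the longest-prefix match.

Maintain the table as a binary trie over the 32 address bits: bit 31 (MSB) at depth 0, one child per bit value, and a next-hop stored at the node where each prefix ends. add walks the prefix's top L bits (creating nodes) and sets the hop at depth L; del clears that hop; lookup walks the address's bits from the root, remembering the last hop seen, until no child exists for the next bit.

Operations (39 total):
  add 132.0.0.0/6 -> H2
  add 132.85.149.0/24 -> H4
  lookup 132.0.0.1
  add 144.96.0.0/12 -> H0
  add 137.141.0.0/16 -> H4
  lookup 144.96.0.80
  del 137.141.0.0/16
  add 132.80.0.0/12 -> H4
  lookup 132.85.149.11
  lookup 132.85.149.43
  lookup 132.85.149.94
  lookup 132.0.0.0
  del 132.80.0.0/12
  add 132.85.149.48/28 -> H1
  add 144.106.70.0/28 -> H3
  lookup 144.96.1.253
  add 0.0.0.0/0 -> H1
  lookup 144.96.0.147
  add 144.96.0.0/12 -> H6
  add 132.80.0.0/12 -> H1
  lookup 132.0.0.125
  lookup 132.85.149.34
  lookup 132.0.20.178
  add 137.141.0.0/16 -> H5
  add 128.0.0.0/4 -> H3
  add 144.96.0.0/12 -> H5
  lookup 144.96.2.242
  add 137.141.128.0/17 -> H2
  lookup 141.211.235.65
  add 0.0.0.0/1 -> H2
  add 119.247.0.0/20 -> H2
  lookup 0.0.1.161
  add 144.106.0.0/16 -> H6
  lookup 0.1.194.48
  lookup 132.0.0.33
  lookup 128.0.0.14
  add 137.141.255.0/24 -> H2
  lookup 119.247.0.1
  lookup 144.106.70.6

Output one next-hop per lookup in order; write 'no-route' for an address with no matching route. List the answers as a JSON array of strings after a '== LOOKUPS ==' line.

Apply in order:
  add 132.0.0.0/6 -> H2 at depth 6
  add 132.85.149.0/24 -> H4 at depth 24
  Q 132.0.0.1: descend 100001000 ; hops seen [H2] ; pick H2
  add 144.96.0.0/12 -> H0 at depth 12
  add 137.141.0.0/16 -> H4 at depth 16
  Q 144.96.0.80: descend 100100000110 ; hops seen [H0] ; pick H0
  del 137.141.0.0/16 (clear depth 16)
  add 132.80.0.0/12 -> H4 at depth 12
  Q 132.85.149.11: descend 100001000101010110010101 ; hops seen [H2,H4,H4] ; pick H4
  Q 132.85.149.43: descend 100001000101010110010101 ; hops seen [H2,H4,H4] ; pick H4
  Q 132.85.149.94: descend 100001000101010110010101 ; hops seen [H2,H4,H4] ; pick H4
  Q 132.0.0.0: descend 100001000 ; hops seen [H2] ; pick H2
  del 132.80.0.0/12 (clear depth 12)
  add 132.85.149.48/28 -> H1 at depth 28
  add 144.106.70.0/28 -> H3 at depth 28
  Q 144.96.1.253: descend 100100000110 ; hops seen [H0] ; pick H0
  add 0.0.0.0/0 -> H1 at depth 0
  Q 144.96.0.147: descend 100100000110 ; hops seen [H1,H0] ; pick H0
  add 144.96.0.0/12 -> H6 at depth 12
  add 132.80.0.0/12 -> H1 at depth 12
  Q 132.0.0.125: descend 100001000 ; hops seen [H1,H2] ; pick H2
  Q 132.85.149.34: descend 100001000101010110010101001 ; hops seen [H1,H2,H1,H4] ; pick H4
  Q 132.0.20.178: descend 100001000 ; hops seen [H1,H2] ; pick H2
  add 137.141.0.0/16 -> H5 at depth 16
  add 128.0.0.0/4 -> H3 at depth 4
  add 144.96.0.0/12 -> H5 at depth 12
  Q 144.96.2.242: descend 100100000110 ; hops seen [H1,H5] ; pick H5
  add 137.141.128.0/17 -> H2 at depth 17
  Q 141.211.235.65: descend 10001 ; hops seen [H1,H3] ; pick H3
  add 0.0.0.0/1 -> H2 at depth 1
  add 119.247.0.0/20 -> H2 at depth 20
  Q 0.0.1.161: descend 0 ; hops seen [H1,H2] ; pick H2
  add 144.106.0.0/16 -> H6 at depth 16
  Q 0.1.194.48: descend 0 ; hops seen [H1,H2] ; pick H2
  Q 132.0.0.33: descend 100001000 ; hops seen [H1,H3,H2] ; pick H2
  Q 128.0.0.14: descend 10000 ; hops seen [H1,H3] ; pick H3
  add 137.141.255.0/24 -> H2 at depth 24
  Q 119.247.0.1: descend 01110111111101110000 ; hops seen [H1,H2,H2] ; pick H2
  Q 144.106.70.6: descend 1001000001101010010001100000 ; hops seen [H1,H5,H6,H3] ; pick H3

== LOOKUPS ==
["H2","H0","H4","H4","H4","H2","H0","H0","H2","H4","H2","H5","H3","H2","H2","H2","H3","H2","H3"]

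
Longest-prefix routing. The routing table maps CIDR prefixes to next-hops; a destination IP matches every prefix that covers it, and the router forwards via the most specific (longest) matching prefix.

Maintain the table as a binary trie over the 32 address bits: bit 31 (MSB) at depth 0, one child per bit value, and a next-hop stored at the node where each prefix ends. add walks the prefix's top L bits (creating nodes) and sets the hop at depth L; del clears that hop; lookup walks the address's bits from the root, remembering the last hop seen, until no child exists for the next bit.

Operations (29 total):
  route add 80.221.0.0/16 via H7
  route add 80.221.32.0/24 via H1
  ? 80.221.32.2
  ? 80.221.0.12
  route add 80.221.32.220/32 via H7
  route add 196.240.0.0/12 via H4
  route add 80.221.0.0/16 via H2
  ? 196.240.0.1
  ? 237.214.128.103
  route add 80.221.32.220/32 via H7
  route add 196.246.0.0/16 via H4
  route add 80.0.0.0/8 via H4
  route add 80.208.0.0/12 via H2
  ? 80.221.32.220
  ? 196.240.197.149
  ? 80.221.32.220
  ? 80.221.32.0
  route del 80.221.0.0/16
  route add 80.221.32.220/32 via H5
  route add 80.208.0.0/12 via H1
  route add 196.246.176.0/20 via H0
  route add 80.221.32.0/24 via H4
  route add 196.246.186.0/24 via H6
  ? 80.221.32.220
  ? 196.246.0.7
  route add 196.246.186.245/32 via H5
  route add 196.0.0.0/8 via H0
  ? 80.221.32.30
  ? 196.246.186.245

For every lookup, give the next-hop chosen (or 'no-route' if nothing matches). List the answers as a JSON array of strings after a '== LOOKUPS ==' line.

Process each operation:
  + 80.221.0.0/16 (H7) depth=16
  + 80.221.32.0/24 (H1) depth=24
  Q 80.221.32.2: descend 010100001101110100100000 ; hops seen [H7,H1] ; pick H1
  Q 80.221.0.12: descend 010100001101110100 ; hops seen [H7] ; pick H7
  + 80.221.32.220/32 (H7) depth=32
  + 196.240.0.0/12 (H4) depth=12
  + 80.221.0.0/16 (H2) depth=16
  Q 196.240.0.1: descend 110001001111 ; hops seen [H4] ; pick H4
  Q 237.214.128.103: descend 11 ; hops seen [∅] ; pick no-route
  + 80.221.32.220/32 (H7) depth=32
  + 196.246.0.0/16 (H4) depth=16
  + 80.0.0.0/8 (H4) depth=8
  + 80.208.0.0/12 (H2) depth=12
  Q 80.221.32.220: descend 01010000110111010010000011011100 ; hops seen [H4,H2,H2,H1,H7] ; pick H7
  Q 196.240.197.149: descend 1100010011110 ; hops seen [H4] ; pick H4
  Q 80.221.32.220: descend 01010000110111010010000011011100 ; hops seen [H4,H2,H2,H1,H7] ; pick H7
  Q 80.221.32.0: descend 010100001101110100100000 ; hops seen [H4,H2,H2,H1] ; pick H1
  del 80.221.0.0/16 (clear depth 16)
  + 80.221.32.220/32 (H5) depth=32
  + 80.208.0.0/12 (H1) depth=12
  + 196.246.176.0/20 (H0) depth=20
  + 80.221.32.0/24 (H4) depth=24
  + 196.246.186.0/24 (H6) depth=24
  Q 80.221.32.220: descend 01010000110111010010000011011100 ; hops seen [H4,H1,H4,H5] ; pick H5
  Q 196.246.0.7: descend 1100010011110110 ; hops seen [H4,H4] ; pick H4
  + 196.246.186.245/32 (H5) depth=32
  + 196.0.0.0/8 (H0) depth=8
  Q 80.221.32.30: descend 010100001101110100100000 ; hops seen [H4,H1,H4] ; pick H4
  Q 196.246.186.245: descend 11000100111101101011101011110101 ; hops seen [H0,H4,H4,H0,H6,H5] ; pick H5

== LOOKUPS ==
["H1","H7","H4","no-route","H7","H4","H7","H1","H5","H4","H4","H5"]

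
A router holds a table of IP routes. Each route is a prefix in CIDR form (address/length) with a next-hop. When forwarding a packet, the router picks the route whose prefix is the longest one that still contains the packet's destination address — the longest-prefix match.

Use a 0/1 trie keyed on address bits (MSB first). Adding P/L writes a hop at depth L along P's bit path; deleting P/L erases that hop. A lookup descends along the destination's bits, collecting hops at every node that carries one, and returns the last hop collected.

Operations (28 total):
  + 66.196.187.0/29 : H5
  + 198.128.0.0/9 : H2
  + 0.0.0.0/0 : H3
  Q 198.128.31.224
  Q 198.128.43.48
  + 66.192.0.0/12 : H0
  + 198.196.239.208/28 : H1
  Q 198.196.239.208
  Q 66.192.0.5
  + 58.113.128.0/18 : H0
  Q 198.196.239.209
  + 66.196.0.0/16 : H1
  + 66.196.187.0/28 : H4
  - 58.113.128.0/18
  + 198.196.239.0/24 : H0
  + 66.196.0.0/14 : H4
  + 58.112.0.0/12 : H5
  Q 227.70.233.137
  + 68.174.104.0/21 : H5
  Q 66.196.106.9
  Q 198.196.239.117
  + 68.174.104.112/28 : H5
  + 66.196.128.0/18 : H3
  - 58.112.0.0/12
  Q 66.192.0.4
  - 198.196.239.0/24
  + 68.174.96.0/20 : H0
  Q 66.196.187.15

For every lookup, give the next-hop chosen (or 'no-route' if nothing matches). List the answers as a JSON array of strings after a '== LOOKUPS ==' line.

Process each operation:
  + 66.196.187.0/29 (H5) depth=29
  + 198.128.0.0/9 (H2) depth=9
  + 0.0.0.0/0 (H3) depth=0
  lookup 198.128.31.224: bits 110001101 walk d0:H3→d1:-→d2:-→d3:-→d4:-→d5:-→d6:-→d7:-→d8:-→d9:H2 -> H2
  lookup 198.128.43.48: bits 110001101 walk d0:H3→d1:-→d2:-→d3:-→d4:-→d5:-→d6:-→d7:-→d8:-→d9:H2 -> H2
  + 66.192.0.0/12 (H0) depth=12
  + 198.196.239.208/28 (H1) depth=28
  lookup 198.196.239.208: bits 1100011011000100111011111101 walk d0:H3→d1:-→d2:-→d3:-→d4:-→d5:-→d6:-→d7:-→d8:-→d9:H2→d10:-→d11:-→d12:-→d13:-→d14:-→d15:-→d16:-→d17:-→d18:-→d19:-→d20:-→d21:-→d22:-→d23:-→d24:-→d25:-→d26:-→d27:-→d28:H1 -> H1
  lookup 66.192.0.5: bits 0100001011000 walk d0:H3→d1:-→d2:-→d3:-→d4:-→d5:-→d6:-→d7:-→d8:-→d9:-→d10:-→d11:-→d12:H0→d13:- -> H0
  + 58.113.128.0/18 (H0) depth=18
  lookup 198.196.239.209: bits 1100011011000100111011111101 walk d0:H3→d1:-→d2:-→d3:-→d4:-→d5:-→d6:-→d7:-→d8:-→d9:H2→d10:-→d11:-→d12:-→d13:-→d14:-→d15:-→d16:-→d17:-→d18:-→d19:-→d20:-→d21:-→d22:-→d23:-→d24:-→d25:-→d26:-→d27:-→d28:H1 -> H1
  + 66.196.0.0/16 (H1) depth=16
  + 66.196.187.0/28 (H4) depth=28
  - 58.113.128.0/18 clear@18
  + 198.196.239.0/24 (H0) depth=24
  + 66.196.0.0/14 (H4) depth=14
  + 58.112.0.0/12 (H5) depth=12
  lookup 227.70.233.137: bits 11 walk d0:H3→d1:-→d2:- -> H3
  + 68.174.104.0/21 (H5) depth=21
  lookup 66.196.106.9: bits 0100001011000100 walk d0:H3→d1:-→d2:-→d3:-→d4:-→d5:-→d6:-→d7:-→d8:-→d9:-→d10:-→d11:-→d12:H0→d13:-→d14:H4→d15:-→d16:H1 -> H1
  lookup 198.196.239.117: bits 110001101100010011101111 walk d0:H3→d1:-→d2:-→d3:-→d4:-→d5:-→d6:-→d7:-→d8:-→d9:H2→d10:-→d11:-→d12:-→d13:-→d14:-→d15:-→d16:-→d17:-→d18:-→d19:-→d20:-→d21:-→d22:-→d23:-→d24:H0 -> H0
  + 68.174.104.112/28 (H5) depth=28
  + 66.196.128.0/18 (H3) depth=18
  - 58.112.0.0/12 clear@12
  lookup 66.192.0.4: bits 0100001011000 walk d0:H3→d1:-→d2:-→d3:-→d4:-→d5:-→d6:-→d7:-→d8:-→d9:-→d10:-→d11:-→d12:H0→d13:- -> H0
  - 198.196.239.0/24 clear@24
  + 68.174.96.0/20 (H0) depth=20
  lookup 66.196.187.15: bits 0100001011000100101110110000 walk d0:H3→d1:-→d2:-→d3:-→d4:-→d5:-→d6:-→d7:-→d8:-→d9:-→d10:-→d11:-→d12:H0→d13:-→d14:H4→d15:-→d16:H1→d17:-→d18:H3→d19:-→d20:-→d21:-→d22:-→d23:-→d24:-→d25:-→d26:-→d27:-→d28:H4 -> H4

== LOOKUPS ==
["H2","H2","H1","H0","H1","H3","H1","H0","H0","H4"]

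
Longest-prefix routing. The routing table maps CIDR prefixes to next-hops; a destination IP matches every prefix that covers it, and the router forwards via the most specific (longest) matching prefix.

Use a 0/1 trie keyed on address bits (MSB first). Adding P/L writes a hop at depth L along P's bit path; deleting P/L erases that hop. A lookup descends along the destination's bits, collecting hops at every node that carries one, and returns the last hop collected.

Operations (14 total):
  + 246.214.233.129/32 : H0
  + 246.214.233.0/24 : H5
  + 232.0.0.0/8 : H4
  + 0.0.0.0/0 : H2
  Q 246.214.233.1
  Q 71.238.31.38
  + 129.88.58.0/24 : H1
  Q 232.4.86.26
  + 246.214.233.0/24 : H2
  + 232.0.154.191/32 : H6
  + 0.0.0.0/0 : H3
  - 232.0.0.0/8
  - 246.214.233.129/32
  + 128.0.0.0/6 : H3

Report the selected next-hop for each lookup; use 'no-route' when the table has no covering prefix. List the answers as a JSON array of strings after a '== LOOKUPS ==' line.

Apply in order:
  add 246.214.233.129/32 -> H0 at depth 32
  add 246.214.233.0/24 -> H5 at depth 24
  add 232.0.0.0/8 -> H4 at depth 8
  add 0.0.0.0/0 -> H2 at depth 0
  Q 246.214.233.1: descend 111101101101011011101001 ; hops seen [H2,H5] ; pick H5
  Q 71.238.31.38: descend ε ; hops seen [H2] ; pick H2
  add 129.88.58.0/24 -> H1 at depth 24
  Q 232.4.86.26: descend 11101000 ; hops seen [H2,H4] ; pick H4
  add 246.214.233.0/24 -> H2 at depth 24
  add 232.0.154.191/32 -> H6 at depth 32
  add 0.0.0.0/0 -> H3 at depth 0
  del 232.0.0.0/8 (clear depth 8)
  del 246.214.233.129/32 (clear depth 32)
  add 128.0.0.0/6 -> H3 at depth 6

== LOOKUPS ==
["H5","H2","H4"]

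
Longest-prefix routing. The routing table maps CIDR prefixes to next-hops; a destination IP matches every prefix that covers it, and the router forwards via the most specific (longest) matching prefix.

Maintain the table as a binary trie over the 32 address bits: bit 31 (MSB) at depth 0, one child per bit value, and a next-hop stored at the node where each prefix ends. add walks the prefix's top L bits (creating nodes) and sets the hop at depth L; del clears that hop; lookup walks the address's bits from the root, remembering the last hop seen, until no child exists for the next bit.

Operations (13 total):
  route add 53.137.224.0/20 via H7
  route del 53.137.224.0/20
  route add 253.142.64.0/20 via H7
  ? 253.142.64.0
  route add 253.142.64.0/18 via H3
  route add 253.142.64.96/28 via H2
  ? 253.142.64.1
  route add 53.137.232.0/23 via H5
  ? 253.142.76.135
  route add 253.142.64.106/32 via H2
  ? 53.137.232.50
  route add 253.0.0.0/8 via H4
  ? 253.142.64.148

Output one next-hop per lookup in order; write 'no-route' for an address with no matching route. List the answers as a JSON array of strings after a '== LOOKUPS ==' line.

Apply in order:
  add 53.137.224.0/20 -> H7 at depth 20
  del 53.137.224.0/20 (clear depth 20)
  add 253.142.64.0/20 -> H7 at depth 20
  ? 253.142.64.0  path d0:-→d1:-→d2:-→d3:-→d4:-→d5:-→d6:-→d7:-→d8:-→d9:-→d10:-→d11:-→d12:-→d13:-→d14:-→d15:-→d16:-→d17:-→d18:-→d19:-→d20:H7  best=H7
  add 253.142.64.0/18 -> H3 at depth 18
  add 253.142.64.96/28 -> H2 at depth 28
  ? 253.142.64.1  path d0:-→d1:-→d2:-→d3:-→d4:-→d5:-→d6:-→d7:-→d8:-→d9:-→d10:-→d11:-→d12:-→d13:-→d14:-→d15:-→d16:-→d17:-→d18:H3→d19:-→d20:H7→d21:-→d22:-→d23:-→d24:-→d25:-  best=H7
  add 53.137.232.0/23 -> H5 at depth 23
  ? 253.142.76.135  path d0:-→d1:-→d2:-→d3:-→d4:-→d5:-→d6:-→d7:-→d8:-→d9:-→d10:-→d11:-→d12:-→d13:-→d14:-→d15:-→d16:-→d17:-→d18:H3→d19:-→d20:H7  best=H7
  add 253.142.64.106/32 -> H2 at depth 32
  ? 53.137.232.50  path d0:-→d1:-→d2:-→d3:-→d4:-→d5:-→d6:-→d7:-→d8:-→d9:-→d10:-→d11:-→d12:-→d13:-→d14:-→d15:-→d16:-→d17:-→d18:-→d19:-→d20:-→d21:-→d22:-→d23:H5  best=H5
  add 253.0.0.0/8 -> H4 at depth 8
  ? 253.142.64.148  path d0:-→d1:-→d2:-→d3:-→d4:-→d5:-→d6:-→d7:-→d8:H4→d9:-→d10:-→d11:-→d12:-→d13:-→d14:-→d15:-→d16:-→d17:-→d18:H3→d19:-→d20:H7→d21:-→d22:-→d23:-→d24:-  best=H7

== LOOKUPS ==
["H7","H7","H7","H5","H7"]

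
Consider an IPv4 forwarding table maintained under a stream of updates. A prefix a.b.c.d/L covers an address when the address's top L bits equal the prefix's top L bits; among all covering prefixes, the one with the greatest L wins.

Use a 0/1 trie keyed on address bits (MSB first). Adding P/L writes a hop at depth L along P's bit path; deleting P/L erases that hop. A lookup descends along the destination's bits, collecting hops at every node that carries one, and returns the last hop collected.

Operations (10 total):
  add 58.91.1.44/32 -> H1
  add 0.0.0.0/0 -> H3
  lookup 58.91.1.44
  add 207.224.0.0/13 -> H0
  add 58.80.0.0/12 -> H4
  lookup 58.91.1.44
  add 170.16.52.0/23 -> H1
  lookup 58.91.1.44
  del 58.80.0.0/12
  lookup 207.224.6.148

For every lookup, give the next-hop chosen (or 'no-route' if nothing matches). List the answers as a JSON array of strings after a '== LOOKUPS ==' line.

Trace:
  + 58.91.1.44/32 (H1) depth=32
  + 0.0.0.0/0 (H3) depth=0
  Q 58.91.1.44: descend 00111010010110110000000100101100 ; hops seen [H3,H1] ; pick H1
  + 207.224.0.0/13 (H0) depth=13
  + 58.80.0.0/12 (H4) depth=12
  Q 58.91.1.44: descend 00111010010110110000000100101100 ; hops seen [H3,H4,H1] ; pick H1
  + 170.16.52.0/23 (H1) depth=23
  Q 58.91.1.44: descend 00111010010110110000000100101100 ; hops seen [H3,H4,H1] ; pick H1
  del 58.80.0.0/12 (clear depth 12)
  Q 207.224.6.148: descend 1100111111100 ; hops seen [H3,H0] ; pick H0

== LOOKUPS ==
["H1","H1","H1","H0"]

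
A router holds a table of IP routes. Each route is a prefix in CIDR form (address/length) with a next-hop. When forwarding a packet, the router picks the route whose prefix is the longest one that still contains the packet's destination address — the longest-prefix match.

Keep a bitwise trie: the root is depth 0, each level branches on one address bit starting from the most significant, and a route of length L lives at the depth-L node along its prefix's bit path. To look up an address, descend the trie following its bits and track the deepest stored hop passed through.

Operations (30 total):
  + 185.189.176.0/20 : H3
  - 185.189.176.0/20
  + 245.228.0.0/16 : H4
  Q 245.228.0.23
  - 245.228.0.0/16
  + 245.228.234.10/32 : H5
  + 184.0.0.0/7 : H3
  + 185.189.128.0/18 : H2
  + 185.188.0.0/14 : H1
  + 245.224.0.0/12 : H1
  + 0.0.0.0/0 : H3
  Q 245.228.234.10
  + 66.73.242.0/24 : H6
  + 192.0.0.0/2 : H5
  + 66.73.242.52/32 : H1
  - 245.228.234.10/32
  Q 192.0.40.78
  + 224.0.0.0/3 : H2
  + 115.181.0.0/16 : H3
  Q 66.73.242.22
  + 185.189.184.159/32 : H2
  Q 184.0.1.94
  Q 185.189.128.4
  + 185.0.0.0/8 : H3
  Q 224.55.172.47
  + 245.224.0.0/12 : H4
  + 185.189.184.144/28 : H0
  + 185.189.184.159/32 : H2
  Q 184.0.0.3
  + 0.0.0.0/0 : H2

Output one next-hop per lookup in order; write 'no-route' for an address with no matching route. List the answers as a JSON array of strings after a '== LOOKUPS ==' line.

Process each operation:
  + 185.189.176.0/20 (H3) depth=20
  - 185.189.176.0/20 clear@20
  + 245.228.0.0/16 (H4) depth=16
  lookup 245.228.0.23: bits 1111010111100100 walk d0:-→d1:-→d2:-→d3:-→d4:-→d5:-→d6:-→d7:-→d8:-→d9:-→d10:-→d11:-→d12:-→d13:-→d14:-→d15:-→d16:H4 -> H4
  - 245.228.0.0/16 clear@16
  + 245.228.234.10/32 (H5) depth=32
  + 184.0.0.0/7 (H3) depth=7
  + 185.189.128.0/18 (H2) depth=18
  + 185.188.0.0/14 (H1) depth=14
  + 245.224.0.0/12 (H1) depth=12
  + 0.0.0.0/0 (H3) depth=0
  lookup 245.228.234.10: bits 11110101111001001110101000001010 walk d0:H3→d1:-→d2:-→d3:-→d4:-→d5:-→d6:-→d7:-→d8:-→d9:-→d10:-→d11:-→d12:H1→d13:-→d14:-→d15:-→d16:-→d17:-→d18:-→d19:-→d20:-→d21:-→d22:-→d23:-→d24:-→d25:-→d26:-→d27:-→d28:-→d29:-→d30:-→d31:-→d32:H5 -> H5
  + 66.73.242.0/24 (H6) depth=24
  + 192.0.0.0/2 (H5) depth=2
  + 66.73.242.52/32 (H1) depth=32
  - 245.228.234.10/32 clear@32
  lookup 192.0.40.78: bits 11 walk d0:H3→d1:-→d2:H5 -> H5
  + 224.0.0.0/3 (H2) depth=3
  + 115.181.0.0/16 (H3) depth=16
  lookup 66.73.242.22: bits 01000010010010011111001000 walk d0:H3→d1:-→d2:-→d3:-→d4:-→d5:-→d6:-→d7:-→d8:-→d9:-→d10:-→d11:-→d12:-→d13:-→d14:-→d15:-→d16:-→d17:-→d18:-→d19:-→d20:-→d21:-→d22:-→d23:-→d24:H6→d25:-→d26:- -> H6
  + 185.189.184.159/32 (H2) depth=32
  lookup 184.0.1.94: bits 1011100 walk d0:H3→d1:-→d2:-→d3:-→d4:-→d5:-→d6:-→d7:H3 -> H3
  lookup 185.189.128.4: bits 101110011011110110 walk d0:H3→d1:-→d2:-→d3:-→d4:-→d5:-→d6:-→d7:H3→d8:-→d9:-→d10:-→d11:-→d12:-→d13:-→d14:H1→d15:-→d16:-→d17:-→d18:H2 -> H2
  + 185.0.0.0/8 (H3) depth=8
  lookup 224.55.172.47: bits 111 walk d0:H3→d1:-→d2:H5→d3:H2 -> H2
  + 245.224.0.0/12 (H4) depth=12
  + 185.189.184.144/28 (H0) depth=28
  + 185.189.184.159/32 (H2) depth=32
  lookup 184.0.0.3: bits 1011100 walk d0:H3→d1:-→d2:-→d3:-→d4:-→d5:-→d6:-→d7:H3 -> H3
  + 0.0.0.0/0 (H2) depth=0

== LOOKUPS ==
["H4","H5","H5","H6","H3","H2","H2","H3"]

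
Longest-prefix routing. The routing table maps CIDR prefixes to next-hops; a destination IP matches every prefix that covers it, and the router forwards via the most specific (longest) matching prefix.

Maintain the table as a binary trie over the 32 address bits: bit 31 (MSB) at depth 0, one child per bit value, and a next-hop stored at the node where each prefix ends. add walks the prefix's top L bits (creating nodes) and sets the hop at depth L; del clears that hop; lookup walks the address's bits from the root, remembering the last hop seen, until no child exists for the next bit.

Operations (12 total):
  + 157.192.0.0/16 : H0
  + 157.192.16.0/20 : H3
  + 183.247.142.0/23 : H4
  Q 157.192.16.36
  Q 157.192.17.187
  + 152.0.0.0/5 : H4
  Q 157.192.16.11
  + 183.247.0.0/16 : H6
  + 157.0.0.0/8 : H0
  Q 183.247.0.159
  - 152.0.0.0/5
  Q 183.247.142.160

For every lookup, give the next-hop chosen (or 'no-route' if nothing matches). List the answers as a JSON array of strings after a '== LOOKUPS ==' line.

Process each operation:
  + 157.192.0.0/16 (H0) depth=16
  + 157.192.16.0/20 (H3) depth=20
  + 183.247.142.0/23 (H4) depth=23
  ? 157.192.16.36  path d0:-→d1:-→d2:-→d3:-→d4:-→d5:-→d6:-→d7:-→d8:-→d9:-→d10:-→d11:-→d12:-→d13:-→d14:-→d15:-→d16:H0→d17:-→d18:-→d19:-→d20:H3  best=H3
  ? 157.192.17.187  path d0:-→d1:-→d2:-→d3:-→d4:-→d5:-→d6:-→d7:-→d8:-→d9:-→d10:-→d11:-→d12:-→d13:-→d14:-→d15:-→d16:H0→d17:-→d18:-→d19:-→d20:H3  best=H3
  + 152.0.0.0/5 (H4) depth=5
  ? 157.192.16.11  path d0:-→d1:-→d2:-→d3:-→d4:-→d5:H4→d6:-→d7:-→d8:-→d9:-→d10:-→d11:-→d12:-→d13:-→d14:-→d15:-→d16:H0→d17:-→d18:-→d19:-→d20:H3  best=H3
  + 183.247.0.0/16 (H6) depth=16
  + 157.0.0.0/8 (H0) depth=8
  ? 183.247.0.159  path d0:-→d1:-→d2:-→d3:-→d4:-→d5:-→d6:-→d7:-→d8:-→d9:-→d10:-→d11:-→d12:-→d13:-→d14:-→d15:-→d16:H6  best=H6
  - 152.0.0.0/5 clear@5
  ? 183.247.142.160  path d0:-→d1:-→d2:-→d3:-→d4:-→d5:-→d6:-→d7:-→d8:-→d9:-→d10:-→d11:-→d12:-→d13:-→d14:-→d15:-→d16:H6→d17:-→d18:-→d19:-→d20:-→d21:-→d22:-→d23:H4  best=H4

== LOOKUPS ==
["H3","H3","H3","H6","H4"]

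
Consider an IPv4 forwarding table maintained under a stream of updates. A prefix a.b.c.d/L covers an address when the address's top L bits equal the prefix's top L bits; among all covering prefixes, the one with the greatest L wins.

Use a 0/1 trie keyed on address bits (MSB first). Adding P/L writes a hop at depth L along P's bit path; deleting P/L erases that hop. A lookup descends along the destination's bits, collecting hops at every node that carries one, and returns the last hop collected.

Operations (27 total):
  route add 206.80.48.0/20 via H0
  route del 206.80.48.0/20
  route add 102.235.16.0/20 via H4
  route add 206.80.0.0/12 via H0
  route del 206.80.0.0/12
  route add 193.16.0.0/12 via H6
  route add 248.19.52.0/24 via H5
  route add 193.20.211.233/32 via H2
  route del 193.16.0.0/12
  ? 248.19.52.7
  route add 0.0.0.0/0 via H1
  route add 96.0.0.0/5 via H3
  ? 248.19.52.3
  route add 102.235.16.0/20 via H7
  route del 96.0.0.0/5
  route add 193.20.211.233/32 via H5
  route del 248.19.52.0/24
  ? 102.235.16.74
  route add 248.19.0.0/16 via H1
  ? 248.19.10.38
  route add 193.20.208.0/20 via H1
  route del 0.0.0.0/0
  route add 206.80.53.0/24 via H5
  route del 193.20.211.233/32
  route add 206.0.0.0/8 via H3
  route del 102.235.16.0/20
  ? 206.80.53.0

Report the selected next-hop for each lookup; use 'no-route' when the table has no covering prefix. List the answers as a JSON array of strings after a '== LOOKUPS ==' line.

Apply in order:
  add 206.80.48.0/20 -> H0 at depth 20
  - 206.80.48.0/20 clear@20
  add 102.235.16.0/20 -> H4 at depth 20
  add 206.80.0.0/12 -> H0 at depth 12
  - 206.80.0.0/12 clear@12
  add 193.16.0.0/12 -> H6 at depth 12
  add 248.19.52.0/24 -> H5 at depth 24
  add 193.20.211.233/32 -> H2 at depth 32
  - 193.16.0.0/12 clear@12
  ? 248.19.52.7  path d0:-→d1:-→d2:-→d3:-→d4:-→d5:-→d6:-→d7:-→d8:-→d9:-→d10:-→d11:-→d12:-→d13:-→d14:-→d15:-→d16:-→d17:-→d18:-→d19:-→d20:-→d21:-→d22:-→d23:-→d24:H5  best=H5
  add 0.0.0.0/0 -> H1 at depth 0
  add 96.0.0.0/5 -> H3 at depth 5
  ? 248.19.52.3  path d0:H1→d1:-→d2:-→d3:-→d4:-→d5:-→d6:-→d7:-→d8:-→d9:-→d10:-→d11:-→d12:-→d13:-→d14:-→d15:-→d16:-→d17:-→d18:-→d19:-→d20:-→d21:-→d22:-→d23:-→d24:H5  best=H5
  add 102.235.16.0/20 -> H7 at depth 20
  - 96.0.0.0/5 clear@5
  add 193.20.211.233/32 -> H5 at depth 32
  - 248.19.52.0/24 clear@24
  ? 102.235.16.74  path d0:H1→d1:-→d2:-→d3:-→d4:-→d5:-→d6:-→d7:-→d8:-→d9:-→d10:-→d11:-→d12:-→d13:-→d14:-→d15:-→d16:-→d17:-→d18:-→d19:-→d20:H7  best=H7
  add 248.19.0.0/16 -> H1 at depth 16
  ? 248.19.10.38  path d0:H1→d1:-→d2:-→d3:-→d4:-→d5:-→d6:-→d7:-→d8:-→d9:-→d10:-→d11:-→d12:-→d13:-→d14:-→d15:-→d16:H1→d17:-→d18:-  best=H1
  add 193.20.208.0/20 -> H1 at depth 20
  - 0.0.0.0/0 clear@0
  add 206.80.53.0/24 -> H5 at depth 24
  - 193.20.211.233/32 clear@32
  add 206.0.0.0/8 -> H3 at depth 8
  - 102.235.16.0/20 clear@20
  ? 206.80.53.0  path d0:-→d1:-→d2:-→d3:-→d4:-→d5:-→d6:-→d7:-→d8:H3→d9:-→d10:-→d11:-→d12:-→d13:-→d14:-→d15:-→d16:-→d17:-→d18:-→d19:-→d20:-→d21:-→d22:-→d23:-→d24:H5  best=H5

== LOOKUPS ==
["H5","H5","H7","H1","H5"]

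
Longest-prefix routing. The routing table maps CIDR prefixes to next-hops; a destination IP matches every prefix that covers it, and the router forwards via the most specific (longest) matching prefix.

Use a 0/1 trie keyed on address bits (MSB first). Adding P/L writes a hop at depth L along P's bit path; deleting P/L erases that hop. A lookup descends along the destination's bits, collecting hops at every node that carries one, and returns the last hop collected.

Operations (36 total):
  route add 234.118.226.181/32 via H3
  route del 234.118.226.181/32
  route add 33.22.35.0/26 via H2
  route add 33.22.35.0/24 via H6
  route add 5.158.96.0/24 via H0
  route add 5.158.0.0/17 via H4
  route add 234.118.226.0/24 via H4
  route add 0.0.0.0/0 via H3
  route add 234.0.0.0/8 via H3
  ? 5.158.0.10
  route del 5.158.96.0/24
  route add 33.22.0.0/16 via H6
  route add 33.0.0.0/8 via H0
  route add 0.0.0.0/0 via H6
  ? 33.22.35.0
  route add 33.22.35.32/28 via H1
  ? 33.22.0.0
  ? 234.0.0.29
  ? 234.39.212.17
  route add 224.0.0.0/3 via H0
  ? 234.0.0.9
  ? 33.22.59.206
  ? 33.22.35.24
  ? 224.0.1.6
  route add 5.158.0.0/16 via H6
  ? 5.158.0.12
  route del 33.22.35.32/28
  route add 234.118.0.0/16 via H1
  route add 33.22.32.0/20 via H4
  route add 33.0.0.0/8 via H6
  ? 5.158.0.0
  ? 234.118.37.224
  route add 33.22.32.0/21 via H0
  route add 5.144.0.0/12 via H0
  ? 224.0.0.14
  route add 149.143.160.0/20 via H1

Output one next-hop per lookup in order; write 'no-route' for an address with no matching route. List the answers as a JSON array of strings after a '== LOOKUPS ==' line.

Process each operation:
  add 234.118.226.181/32 -> H3 at depth 32
  - 234.118.226.181/32 clear@32
  add 33.22.35.0/26 -> H2 at depth 26
  add 33.22.35.0/24 -> H6 at depth 24
  add 5.158.96.0/24 -> H0 at depth 24
  add 5.158.0.0/17 -> H4 at depth 17
  add 234.118.226.0/24 -> H4 at depth 24
  add 0.0.0.0/0 -> H3 at depth 0
  add 234.0.0.0/8 -> H3 at depth 8
  Q 5.158.0.10: descend 00000101100111100 ; hops seen [H3,H4] ; pick H4
  - 5.158.96.0/24 clear@24
  add 33.22.0.0/16 -> H6 at depth 16
  add 33.0.0.0/8 -> H0 at depth 8
  add 0.0.0.0/0 -> H6 at depth 0
  Q 33.22.35.0: descend 00100001000101100010001100 ; hops seen [H6,H0,H6,H6,H2] ; pick H2
  add 33.22.35.32/28 -> H1 at depth 28
  Q 33.22.0.0: descend 001000010001011000 ; hops seen [H6,H0,H6] ; pick H6
  Q 234.0.0.29: descend 111010100 ; hops seen [H6,H3] ; pick H3
  Q 234.39.212.17: descend 111010100 ; hops seen [H6,H3] ; pick H3
  add 224.0.0.0/3 -> H0 at depth 3
  Q 234.0.0.9: descend 111010100 ; hops seen [H6,H0,H3] ; pick H3
  Q 33.22.59.206: descend 0010000100010110001 ; hops seen [H6,H0,H6] ; pick H6
  Q 33.22.35.24: descend 00100001000101100010001100 ; hops seen [H6,H0,H6,H6,H2] ; pick H2
  Q 224.0.1.6: descend 1110 ; hops seen [H6,H0] ; pick H0
  add 5.158.0.0/16 -> H6 at depth 16
  Q 5.158.0.12: descend 00000101100111100 ; hops seen [H6,H6,H4] ; pick H4
  - 33.22.35.32/28 clear@28
  add 234.118.0.0/16 -> H1 at depth 16
  add 33.22.32.0/20 -> H4 at depth 20
  add 33.0.0.0/8 -> H6 at depth 8
  Q 5.158.0.0: descend 00000101100111100 ; hops seen [H6,H6,H4] ; pick H4
  Q 234.118.37.224: descend 1110101001110110 ; hops seen [H6,H0,H3,H1] ; pick H1
  add 33.22.32.0/21 -> H0 at depth 21
  add 5.144.0.0/12 -> H0 at depth 12
  Q 224.0.0.14: descend 1110 ; hops seen [H6,H0] ; pick H0
  add 149.143.160.0/20 -> H1 at depth 20

== LOOKUPS ==
["H4","H2","H6","H3","H3","H3","H6","H2","H0","H4","H4","H1","H0"]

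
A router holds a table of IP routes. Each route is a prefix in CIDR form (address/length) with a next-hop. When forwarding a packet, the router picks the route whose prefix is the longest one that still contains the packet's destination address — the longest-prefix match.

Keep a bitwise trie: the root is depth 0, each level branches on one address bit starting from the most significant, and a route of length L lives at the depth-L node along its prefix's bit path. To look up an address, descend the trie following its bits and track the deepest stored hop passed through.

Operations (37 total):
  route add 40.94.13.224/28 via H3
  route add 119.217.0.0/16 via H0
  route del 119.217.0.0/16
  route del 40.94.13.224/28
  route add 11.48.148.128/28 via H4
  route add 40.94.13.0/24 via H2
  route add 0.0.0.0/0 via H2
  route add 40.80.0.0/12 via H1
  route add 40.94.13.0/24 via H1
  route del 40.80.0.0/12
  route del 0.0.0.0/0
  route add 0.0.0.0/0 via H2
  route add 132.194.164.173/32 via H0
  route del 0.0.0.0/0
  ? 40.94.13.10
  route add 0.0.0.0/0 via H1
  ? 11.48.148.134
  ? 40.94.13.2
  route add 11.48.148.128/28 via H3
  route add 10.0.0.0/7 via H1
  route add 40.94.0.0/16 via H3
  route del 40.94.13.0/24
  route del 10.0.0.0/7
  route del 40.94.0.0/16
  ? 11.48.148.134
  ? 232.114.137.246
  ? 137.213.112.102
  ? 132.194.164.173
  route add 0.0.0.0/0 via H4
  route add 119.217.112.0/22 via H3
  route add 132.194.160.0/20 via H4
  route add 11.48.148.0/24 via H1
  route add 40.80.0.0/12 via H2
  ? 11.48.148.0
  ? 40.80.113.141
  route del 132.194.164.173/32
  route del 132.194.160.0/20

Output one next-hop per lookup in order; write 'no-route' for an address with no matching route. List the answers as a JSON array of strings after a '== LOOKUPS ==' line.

Apply in order:
  + 40.94.13.224/28 (H3) depth=28
  + 119.217.0.0/16 (H0) depth=16
  - 119.217.0.0/16 clear@16
  - 40.94.13.224/28 clear@28
  + 11.48.148.128/28 (H4) depth=28
  + 40.94.13.0/24 (H2) depth=24
  + 0.0.0.0/0 (H2) depth=0
  + 40.80.0.0/12 (H1) depth=12
  + 40.94.13.0/24 (H1) depth=24
  - 40.80.0.0/12 clear@12
  - 0.0.0.0/0 clear@0
  + 0.0.0.0/0 (H2) depth=0
  + 132.194.164.173/32 (H0) depth=32
  - 0.0.0.0/0 clear@0
  Q 40.94.13.10: descend 001010000101111000001101 ; hops seen [H1] ; pick H1
  + 0.0.0.0/0 (H1) depth=0
  Q 11.48.148.134: descend 0000101100110000100101001000 ; hops seen [H1,H4] ; pick H4
  Q 40.94.13.2: descend 001010000101111000001101 ; hops seen [H1,H1] ; pick H1
  + 11.48.148.128/28 (H3) depth=28
  + 10.0.0.0/7 (H1) depth=7
  + 40.94.0.0/16 (H3) depth=16
  - 40.94.13.0/24 clear@24
  - 10.0.0.0/7 clear@7
  - 40.94.0.0/16 clear@16
  Q 11.48.148.134: descend 0000101100110000100101001000 ; hops seen [H1,H3] ; pick H3
  Q 232.114.137.246: descend 1 ; hops seen [H1] ; pick H1
  Q 137.213.112.102: descend 1000 ; hops seen [H1] ; pick H1
  Q 132.194.164.173: descend 10000100110000101010010010101101 ; hops seen [H1,H0] ; pick H0
  + 0.0.0.0/0 (H4) depth=0
  + 119.217.112.0/22 (H3) depth=22
  + 132.194.160.0/20 (H4) depth=20
  + 11.48.148.0/24 (H1) depth=24
  + 40.80.0.0/12 (H2) depth=12
  Q 11.48.148.0: descend 000010110011000010010100 ; hops seen [H4,H1] ; pick H1
  Q 40.80.113.141: descend 001010000101 ; hops seen [H4,H2] ; pick H2
  - 132.194.164.173/32 clear@32
  - 132.194.160.0/20 clear@20

== LOOKUPS ==
["H1","H4","H1","H3","H1","H1","H0","H1","H2"]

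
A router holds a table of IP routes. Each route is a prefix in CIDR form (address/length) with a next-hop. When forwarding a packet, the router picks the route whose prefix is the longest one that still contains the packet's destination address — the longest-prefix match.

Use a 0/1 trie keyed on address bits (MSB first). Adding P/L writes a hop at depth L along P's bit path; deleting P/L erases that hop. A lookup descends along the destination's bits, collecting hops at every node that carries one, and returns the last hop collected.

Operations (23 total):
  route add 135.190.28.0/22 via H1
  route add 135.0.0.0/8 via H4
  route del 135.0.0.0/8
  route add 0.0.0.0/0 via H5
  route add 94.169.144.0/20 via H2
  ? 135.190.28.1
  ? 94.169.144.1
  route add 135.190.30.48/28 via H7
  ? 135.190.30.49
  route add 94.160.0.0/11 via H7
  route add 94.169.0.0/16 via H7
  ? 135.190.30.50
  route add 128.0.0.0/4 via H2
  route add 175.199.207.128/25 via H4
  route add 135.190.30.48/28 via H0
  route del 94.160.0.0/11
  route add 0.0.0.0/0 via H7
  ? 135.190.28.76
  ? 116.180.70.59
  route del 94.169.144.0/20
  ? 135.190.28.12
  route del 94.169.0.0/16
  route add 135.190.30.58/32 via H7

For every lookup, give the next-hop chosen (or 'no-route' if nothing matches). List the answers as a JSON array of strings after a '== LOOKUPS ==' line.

Process each operation:
  + 135.190.28.0/22 (H1) depth=22
  + 135.0.0.0/8 (H4) depth=8
  - 135.0.0.0/8 clear@8
  + 0.0.0.0/0 (H5) depth=0
  + 94.169.144.0/20 (H2) depth=20
  lookup 135.190.28.1: bits 1000011110111110000111 walk d0:H5→d1:-→d2:-→d3:-→d4:-→d5:-→d6:-→d7:-→d8:-→d9:-→d10:-→d11:-→d12:-→d13:-→d14:-→d15:-→d16:-→d17:-→d18:-→d19:-→d20:-→d21:-→d22:H1 -> H1
  lookup 94.169.144.1: bits 01011110101010011001 walk d0:H5→d1:-→d2:-→d3:-→d4:-→d5:-→d6:-→d7:-→d8:-→d9:-→d10:-→d11:-→d12:-→d13:-→d14:-→d15:-→d16:-→d17:-→d18:-→d19:-→d20:H2 -> H2
  + 135.190.30.48/28 (H7) depth=28
  lookup 135.190.30.49: bits 1000011110111110000111100011 walk d0:H5→d1:-→d2:-→d3:-→d4:-→d5:-→d6:-→d7:-→d8:-→d9:-→d10:-→d11:-→d12:-→d13:-→d14:-→d15:-→d16:-→d17:-→d18:-→d19:-→d20:-→d21:-→d22:H1→d23:-→d24:-→d25:-→d26:-→d27:-→d28:H7 -> H7
  + 94.160.0.0/11 (H7) depth=11
  + 94.169.0.0/16 (H7) depth=16
  lookup 135.190.30.50: bits 1000011110111110000111100011 walk d0:H5→d1:-→d2:-→d3:-→d4:-→d5:-→d6:-→d7:-→d8:-→d9:-→d10:-→d11:-→d12:-→d13:-→d14:-→d15:-→d16:-→d17:-→d18:-→d19:-→d20:-→d21:-→d22:H1→d23:-→d24:-→d25:-→d26:-→d27:-→d28:H7 -> H7
  + 128.0.0.0/4 (H2) depth=4
  + 175.199.207.128/25 (H4) depth=25
  + 135.190.30.48/28 (H0) depth=28
  - 94.160.0.0/11 clear@11
  + 0.0.0.0/0 (H7) depth=0
  lookup 135.190.28.76: bits 1000011110111110000111 walk d0:H7→d1:-→d2:-→d3:-→d4:H2→d5:-→d6:-→d7:-→d8:-→d9:-→d10:-→d11:-→d12:-→d13:-→d14:-→d15:-→d16:-→d17:-→d18:-→d19:-→d20:-→d21:-→d22:H1 -> H1
  lookup 116.180.70.59: bits 01 walk d0:H7→d1:-→d2:- -> H7
  - 94.169.144.0/20 clear@20
  lookup 135.190.28.12: bits 1000011110111110000111 walk d0:H7→d1:-→d2:-→d3:-→d4:H2→d5:-→d6:-→d7:-→d8:-→d9:-→d10:-→d11:-→d12:-→d13:-→d14:-→d15:-→d16:-→d17:-→d18:-→d19:-→d20:-→d21:-→d22:H1 -> H1
  - 94.169.0.0/16 clear@16
  + 135.190.30.58/32 (H7) depth=32

== LOOKUPS ==
["H1","H2","H7","H7","H1","H7","H1"]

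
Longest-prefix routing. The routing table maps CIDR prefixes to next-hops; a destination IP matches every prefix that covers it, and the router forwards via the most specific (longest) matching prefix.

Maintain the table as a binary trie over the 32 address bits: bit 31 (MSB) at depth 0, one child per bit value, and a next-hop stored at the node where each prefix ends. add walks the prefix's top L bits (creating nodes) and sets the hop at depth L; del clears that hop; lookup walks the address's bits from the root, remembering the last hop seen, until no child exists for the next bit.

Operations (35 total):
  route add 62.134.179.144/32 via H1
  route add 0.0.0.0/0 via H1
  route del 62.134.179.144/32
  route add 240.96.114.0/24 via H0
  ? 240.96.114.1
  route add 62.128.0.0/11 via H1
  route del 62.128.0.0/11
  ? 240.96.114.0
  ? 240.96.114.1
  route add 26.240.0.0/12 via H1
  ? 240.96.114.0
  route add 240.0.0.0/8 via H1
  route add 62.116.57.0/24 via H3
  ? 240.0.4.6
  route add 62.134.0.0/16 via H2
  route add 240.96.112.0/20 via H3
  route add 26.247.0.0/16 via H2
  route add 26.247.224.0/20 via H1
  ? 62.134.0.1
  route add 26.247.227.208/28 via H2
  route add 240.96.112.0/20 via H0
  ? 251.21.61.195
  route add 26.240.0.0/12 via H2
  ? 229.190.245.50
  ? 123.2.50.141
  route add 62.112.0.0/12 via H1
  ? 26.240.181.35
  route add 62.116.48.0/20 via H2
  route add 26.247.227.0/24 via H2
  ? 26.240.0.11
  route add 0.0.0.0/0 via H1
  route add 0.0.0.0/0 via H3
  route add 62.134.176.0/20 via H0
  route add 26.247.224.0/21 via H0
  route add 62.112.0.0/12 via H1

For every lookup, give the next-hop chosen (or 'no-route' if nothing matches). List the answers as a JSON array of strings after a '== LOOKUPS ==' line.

Trace:
  + 62.134.179.144/32 (H1) depth=32
  + 0.0.0.0/0 (H1) depth=0
  - 62.134.179.144/32 clear@32
  + 240.96.114.0/24 (H0) depth=24
  lookup 240.96.114.1: bits 111100000110000001110010 walk d0:H1→d1:-→d2:-→d3:-→d4:-→d5:-→d6:-→d7:-→d8:-→d9:-→d10:-→d11:-→d12:-→d13:-→d14:-→d15:-→d16:-→d17:-→d18:-→d19:-→d20:-→d21:-→d22:-→d23:-→d24:H0 -> H0
  + 62.128.0.0/11 (H1) depth=11
  - 62.128.0.0/11 clear@11
  lookup 240.96.114.0: bits 111100000110000001110010 walk d0:H1→d1:-→d2:-→d3:-→d4:-→d5:-→d6:-→d7:-→d8:-→d9:-→d10:-→d11:-→d12:-→d13:-→d14:-→d15:-→d16:-→d17:-→d18:-→d19:-→d20:-→d21:-→d22:-→d23:-→d24:H0 -> H0
  lookup 240.96.114.1: bits 111100000110000001110010 walk d0:H1→d1:-→d2:-→d3:-→d4:-→d5:-→d6:-→d7:-→d8:-→d9:-→d10:-→d11:-→d12:-→d13:-→d14:-→d15:-→d16:-→d17:-→d18:-→d19:-→d20:-→d21:-→d22:-→d23:-→d24:H0 -> H0
  + 26.240.0.0/12 (H1) depth=12
  lookup 240.96.114.0: bits 111100000110000001110010 walk d0:H1→d1:-→d2:-→d3:-→d4:-→d5:-→d6:-→d7:-→d8:-→d9:-→d10:-→d11:-→d12:-→d13:-→d14:-→d15:-→d16:-→d17:-→d18:-→d19:-→d20:-→d21:-→d22:-→d23:-→d24:H0 -> H0
  + 240.0.0.0/8 (H1) depth=8
  + 62.116.57.0/24 (H3) depth=24
  lookup 240.0.4.6: bits 111100000 walk d0:H1→d1:-→d2:-→d3:-→d4:-→d5:-→d6:-→d7:-→d8:H1→d9:- -> H1
  + 62.134.0.0/16 (H2) depth=16
  + 240.96.112.0/20 (H3) depth=20
  + 26.247.0.0/16 (H2) depth=16
  + 26.247.224.0/20 (H1) depth=20
  lookup 62.134.0.1: bits 0011111010000110 walk d0:H1→d1:-→d2:-→d3:-→d4:-→d5:-→d6:-→d7:-→d8:-→d9:-→d10:-→d11:-→d12:-→d13:-→d14:-→d15:-→d16:H2 -> H2
  + 26.247.227.208/28 (H2) depth=28
  + 240.96.112.0/20 (H0) depth=20
  lookup 251.21.61.195: bits 1111 walk d0:H1→d1:-→d2:-→d3:-→d4:- -> H1
  + 26.240.0.0/12 (H2) depth=12
  lookup 229.190.245.50: bits 111 walk d0:H1→d1:-→d2:-→d3:- -> H1
  lookup 123.2.50.141: bits 0 walk d0:H1→d1:- -> H1
  + 62.112.0.0/12 (H1) depth=12
  lookup 26.240.181.35: bits 0001101011110 walk d0:H1→d1:-→d2:-→d3:-→d4:-→d5:-→d6:-→d7:-→d8:-→d9:-→d10:-→d11:-→d12:H2→d13:- -> H2
  + 62.116.48.0/20 (H2) depth=20
  + 26.247.227.0/24 (H2) depth=24
  lookup 26.240.0.11: bits 0001101011110 walk d0:H1→d1:-→d2:-→d3:-→d4:-→d5:-→d6:-→d7:-→d8:-→d9:-→d10:-→d11:-→d12:H2→d13:- -> H2
  + 0.0.0.0/0 (H1) depth=0
  + 0.0.0.0/0 (H3) depth=0
  + 62.134.176.0/20 (H0) depth=20
  + 26.247.224.0/21 (H0) depth=21
  + 62.112.0.0/12 (H1) depth=12

== LOOKUPS ==
["H0","H0","H0","H0","H1","H2","H1","H1","H1","H2","H2"]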